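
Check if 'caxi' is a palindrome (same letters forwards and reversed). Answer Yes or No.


Forward: 'caxi'
Reversed: 'ixac'
They differ.

No


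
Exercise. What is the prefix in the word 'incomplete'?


The word 'incomplete' = 'in' (prefix) + 'complete' (root). The prefix is 'in'.

in


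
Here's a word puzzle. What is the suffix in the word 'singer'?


The word 'singer' = 'sing' (root) + '-er' (suffix). The suffix is '-er'.

er


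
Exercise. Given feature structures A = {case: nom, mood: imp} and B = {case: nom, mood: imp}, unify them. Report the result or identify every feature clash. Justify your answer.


Compare features:
case: A=nom vs B=nom -> unified: nom
mood: A=imp vs B=imp -> unified: imp
No clashes found.

Unified: {case: nom, mood: imp}


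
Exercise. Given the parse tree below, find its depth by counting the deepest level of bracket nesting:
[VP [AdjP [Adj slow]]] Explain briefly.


Count bracket nesting levels:
'[' at pos 0: depth = 1
'[' at pos 4: depth = 2
'[' at pos 10: depth = 3
Maximum depth reached: 3

3


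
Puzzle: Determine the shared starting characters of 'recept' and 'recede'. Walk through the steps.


Compare from the start: 4 characters match: 'rece'. Mismatch at position 5: 'p' vs 'd'.

rece


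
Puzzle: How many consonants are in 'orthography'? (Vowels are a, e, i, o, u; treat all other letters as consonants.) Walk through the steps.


Consonants in 'orthography': r, t, h, g, r, p, h, y = 8 consonants.

8


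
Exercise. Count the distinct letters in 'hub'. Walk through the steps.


Unique letters in 'hub': {b, h, u} = 3 distinct letters.

3


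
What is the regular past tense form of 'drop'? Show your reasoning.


Apply rule: Double final consonant and add -ed. 'drop' becomes 'dropped'.

dropped


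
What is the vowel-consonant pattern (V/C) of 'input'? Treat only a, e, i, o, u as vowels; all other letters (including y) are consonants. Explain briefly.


Letter mapping: i = V, n = C, p = C, u = V, t = C.

VCCVC


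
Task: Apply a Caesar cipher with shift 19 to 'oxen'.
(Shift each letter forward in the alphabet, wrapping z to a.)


Shift each letter by 19: o -> h, x -> q, e -> x, n -> g. Result: 'hqxg'.

hqxg


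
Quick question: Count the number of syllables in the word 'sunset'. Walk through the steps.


Break 'sunset' into syllables: sun-set -> sun | set = 2 syllables

2 syllables


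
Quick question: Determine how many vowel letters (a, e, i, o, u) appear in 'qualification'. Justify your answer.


Vowels in 'qualification': u, a, i, i, a, i, o = 7 vowels.

7


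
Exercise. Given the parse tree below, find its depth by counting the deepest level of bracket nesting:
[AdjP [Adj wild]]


Count bracket nesting levels:
'[' at pos 0: depth = 1
'[' at pos 6: depth = 2
Maximum depth reached: 2

2


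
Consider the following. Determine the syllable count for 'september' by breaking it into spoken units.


Break 'september' into syllables: sep-tem-ber -> sep | tem | ber = 3 syllables

3 syllables


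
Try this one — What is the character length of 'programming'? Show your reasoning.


Spell out 'programming' and number each letter: p(1), r(2), o(3), g(4), r(5), a(6), m(7), m(8), i(9), n(10), g(11). Total: 11 letters.

11


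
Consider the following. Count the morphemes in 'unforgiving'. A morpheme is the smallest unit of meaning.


Decomposition: un- (prefix) + forgive (root) + -ing (suffix) = 3 morpheme(s)

3 morphemes


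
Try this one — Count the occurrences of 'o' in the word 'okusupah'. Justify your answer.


Letter 'o' in 'okusupah': found at position(s) 1 = 1 occurrence(s).

1


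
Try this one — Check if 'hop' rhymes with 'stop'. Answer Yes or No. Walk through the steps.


Rime (stressed vowel + following sounds) of 'hop': -op = /ɒp/
Rime of 'stop': -op = /ɒp/
/ɒp/ and /ɒp/ are the same ending sound, so the words rhyme.

Yes


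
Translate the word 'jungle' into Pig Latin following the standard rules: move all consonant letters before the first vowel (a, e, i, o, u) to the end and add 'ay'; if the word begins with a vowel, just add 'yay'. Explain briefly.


'jungle': move consonant cluster 'j' to end and add 'ay': 'unglejay'.

unglejay


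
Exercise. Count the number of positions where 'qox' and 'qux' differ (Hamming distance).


Alignment:
Position 1: 'q' vs 'q' = match
Position 2: 'o' vs 'u' = DIFFER
Position 3: 'x' vs 'x' = match
Total differences: 1

1


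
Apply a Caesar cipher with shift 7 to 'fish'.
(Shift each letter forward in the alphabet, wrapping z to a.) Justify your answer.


Shift each letter by 7: f -> m, i -> p, s -> z, h -> o. Result: 'mpzo'.

mpzo


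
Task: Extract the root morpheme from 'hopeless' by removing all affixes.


Remove suffix '-less' from 'hopeless' to get root 'hope'.

hope


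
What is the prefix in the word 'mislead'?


The word 'mislead' = 'mis' (prefix) + 'lead' (root). The prefix is 'mis'.

mis


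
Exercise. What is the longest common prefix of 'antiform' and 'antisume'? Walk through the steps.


Compare from the start: 4 characters match: 'anti'. Mismatch at position 5: 'f' vs 's'.

anti


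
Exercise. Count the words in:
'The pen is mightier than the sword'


Split into words: The | pen | is | mightier | than | the | sword = 7 words.

7


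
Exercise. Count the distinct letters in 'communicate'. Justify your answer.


Unique letters in 'communicate': {a, c, e, i, m, n, o, t, u} = 9 distinct letters.

9


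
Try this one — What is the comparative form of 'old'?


Apply comparative formation (add -er): 'old' -> 'older'.

older


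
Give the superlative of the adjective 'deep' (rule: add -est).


Apply superlative formation (add -est): 'deep' -> 'deepest'.

deepest


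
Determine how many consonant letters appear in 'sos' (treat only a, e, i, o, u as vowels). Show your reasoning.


Consonants in 'sos': s, s = 2 consonants.

2


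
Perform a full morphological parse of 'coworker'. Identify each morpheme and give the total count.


Step 1: Identify prefix: 'co' (meaning: together)
Step 2: Identify root: 'work'
Step 3: Identify suffix(es): 'er'
Decomposition: co- (prefix: together) + work (root) + -er (suffix: one who)
Total morphemes: 3

3 morphemes (co- (prefix: together) + work (root) + -er (suffix: one who))


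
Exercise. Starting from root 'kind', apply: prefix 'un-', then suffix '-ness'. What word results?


Step 1: Add prefix 'un-' to 'kind' = 'unkind'
Step 2: Add suffix '-ness' to 'unkind' = 'unkindness'

unkindness


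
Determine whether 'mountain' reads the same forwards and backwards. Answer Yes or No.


Forward: 'mountain'
Reversed: 'niatnuom'
They differ.

No


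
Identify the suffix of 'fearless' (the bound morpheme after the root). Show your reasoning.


The word 'fearless' = 'fear' (root) + '-less' (suffix). The suffix is '-less'.

less


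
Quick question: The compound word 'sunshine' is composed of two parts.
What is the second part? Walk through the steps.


Split 'sunshine' into 'sun' + 'shine'. The second part is 'shine'.

shine


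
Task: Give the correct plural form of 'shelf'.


Apply rule: Change -f to -ves. 'shelf' becomes 'shelves'.

shelves


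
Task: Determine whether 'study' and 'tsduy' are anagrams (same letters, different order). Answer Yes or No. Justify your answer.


Sorted letters of 'study': 'dstuy'
Sorted letters of 'tsduy': 'dstuy'
They match.

Yes


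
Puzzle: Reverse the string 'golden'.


Reverse 'golden' character by character: 'nedlog'.

nedlog


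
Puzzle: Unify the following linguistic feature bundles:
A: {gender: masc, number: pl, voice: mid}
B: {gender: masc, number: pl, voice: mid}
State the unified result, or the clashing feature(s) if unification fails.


Compare features:
gender: A=masc vs B=masc -> unified: masc
number: A=pl vs B=pl -> unified: pl
voice: A=mid vs B=mid -> unified: mid
No clashes found.

Unified: {gender: masc, number: pl, voice: mid}


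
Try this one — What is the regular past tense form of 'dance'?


Apply rule: Add -d (word ends in -e). 'dance' becomes 'danced'.

danced


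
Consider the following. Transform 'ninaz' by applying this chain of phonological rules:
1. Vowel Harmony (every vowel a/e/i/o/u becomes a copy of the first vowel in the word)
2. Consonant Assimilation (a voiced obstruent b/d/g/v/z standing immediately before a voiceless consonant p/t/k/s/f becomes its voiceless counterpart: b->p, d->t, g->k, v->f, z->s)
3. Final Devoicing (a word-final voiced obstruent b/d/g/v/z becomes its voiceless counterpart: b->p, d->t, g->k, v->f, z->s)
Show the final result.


Starting form: 'ninaz'
Rule 1: Vowel Harmony: all vowels become 'i' (matching first vowel). 'ninaz' -> 'niniz'
Rule 2: Consonant Assimilation: no voiced obstruent (b/d/g/v/z) stands immediately before a voiceless consonant (p/t/k/s/f). No change.
Rule 3: Final Devoicing: word-final voiced obstruent 'z' becomes voiceless 's'. 'niniz' -> 'ninis'
Final form: 'ninis'

ninis


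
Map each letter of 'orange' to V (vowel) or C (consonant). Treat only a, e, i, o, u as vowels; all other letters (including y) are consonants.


Letter mapping: o = V, r = C, a = V, n = C, g = C, e = V.

VCVCCV


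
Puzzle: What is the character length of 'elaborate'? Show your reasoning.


Spell out 'elaborate' and number each letter: e(1), l(2), a(3), b(4), o(5), r(6), a(7), t(8), e(9). Total: 9 letters.

9


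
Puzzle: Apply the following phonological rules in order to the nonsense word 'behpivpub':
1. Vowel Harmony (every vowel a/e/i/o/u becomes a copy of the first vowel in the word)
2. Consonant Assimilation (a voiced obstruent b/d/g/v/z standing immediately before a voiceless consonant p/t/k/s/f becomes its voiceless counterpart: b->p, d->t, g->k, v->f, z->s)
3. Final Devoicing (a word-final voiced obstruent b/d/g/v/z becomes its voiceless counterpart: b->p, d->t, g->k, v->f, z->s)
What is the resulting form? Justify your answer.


Starting form: 'behpivpub'
Rule 1: Vowel Harmony: all vowels become 'e' (matching first vowel). 'behpivpub' -> 'behpevpeb'
Rule 2: Consonant Assimilation: voiced obstruent before voiceless consonant becomes voiceless ('vp' -> 'fp'). 'behpevpeb' -> 'behpefpeb'
Rule 3: Final Devoicing: word-final voiced obstruent 'b' becomes voiceless 'p'. 'behpefpeb' -> 'behpefpep'
Final form: 'behpefpep'

behpefpep


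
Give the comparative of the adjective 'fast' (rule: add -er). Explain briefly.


Apply comparative formation (add -er): 'fast' -> 'faster'.

faster


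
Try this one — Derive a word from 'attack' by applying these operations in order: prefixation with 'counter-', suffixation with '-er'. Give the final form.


Step 1: Add prefix 'counter-' to 'attack' = 'counterattack'
Step 2: Add suffix '-er' to 'counterattack' = 'counterattacker'

counterattacker


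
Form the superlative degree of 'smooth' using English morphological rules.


Apply superlative formation (add -est): 'smooth' -> 'smoothest'.

smoothest


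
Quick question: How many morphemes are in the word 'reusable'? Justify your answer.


Decomposition: re- (prefix) + use (root) + -able (suffix) = 3 morpheme(s)

3 morphemes


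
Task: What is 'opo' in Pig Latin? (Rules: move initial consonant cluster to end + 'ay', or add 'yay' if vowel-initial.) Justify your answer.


'opo' starts with a vowel, so add 'yay': 'opoyay'.

opoyay


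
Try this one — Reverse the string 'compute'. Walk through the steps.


Reverse 'compute' character by character: 'etupmoc'.

etupmoc


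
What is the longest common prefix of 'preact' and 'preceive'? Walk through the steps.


Compare from the start: 3 characters match: 'pre'. Mismatch at position 4: 'a' vs 'c'.

pre


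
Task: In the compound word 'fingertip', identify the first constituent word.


Split 'fingertip' into 'finger' + 'tip'. The first part is 'finger'.

finger


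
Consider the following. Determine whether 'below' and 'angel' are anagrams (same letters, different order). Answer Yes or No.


Sorted letters of 'below': 'below'
Sorted letters of 'angel': 'aegln'
They do not match.

No


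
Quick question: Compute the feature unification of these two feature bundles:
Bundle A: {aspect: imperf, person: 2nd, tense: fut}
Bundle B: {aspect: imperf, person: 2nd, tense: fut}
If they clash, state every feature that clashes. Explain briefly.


Compare features:
aspect: A=imperf vs B=imperf -> unified: imperf
person: A=2nd vs B=2nd -> unified: 2nd
tense: A=fut vs B=fut -> unified: fut
No clashes found.

Unified: {aspect: imperf, person: 2nd, tense: fut}


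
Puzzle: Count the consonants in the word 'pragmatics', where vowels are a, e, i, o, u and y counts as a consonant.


Consonants in 'pragmatics': p, r, g, m, t, c, s = 7 consonants.

7


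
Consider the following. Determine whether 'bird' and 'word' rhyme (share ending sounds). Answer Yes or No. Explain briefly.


Rime (stressed vowel + following sounds) of 'bird': -ird = /ɜːrd/
Rime of 'word': -ord = /ɜːrd/
/ɜːrd/ and /ɜːrd/ are the same ending sound, so the words rhyme.

Yes


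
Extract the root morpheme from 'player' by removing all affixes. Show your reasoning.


Remove suffix '-er' from 'player' to get root 'play'.

play


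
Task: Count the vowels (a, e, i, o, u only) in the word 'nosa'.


Vowels in 'nosa': o, a = 2 vowels.

2


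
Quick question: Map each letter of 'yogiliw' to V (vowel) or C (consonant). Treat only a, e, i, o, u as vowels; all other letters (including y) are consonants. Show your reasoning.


Letter mapping: y = C, o = V, g = C, i = V, l = C, i = V, w = C.

CVCVCVC


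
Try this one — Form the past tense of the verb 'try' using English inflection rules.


Apply rule: Change -y to -ied. 'try' becomes 'tried'.

tried


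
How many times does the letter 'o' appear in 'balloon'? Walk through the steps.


Letter 'o' in 'balloon': found at position(s) 5, 6 = 2 occurrence(s).

2


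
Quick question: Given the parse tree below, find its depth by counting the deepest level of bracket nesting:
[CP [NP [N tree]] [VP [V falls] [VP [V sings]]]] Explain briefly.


Count bracket nesting levels:
'[' at pos 0: depth = 1
'[' at pos 4: depth = 2
'[' at pos 8: depth = 3
'[' at pos 18: depth = 2
'[' at pos 22: depth = 3
'[' at pos 32: depth = 3
'[' at pos 36: depth = 4
Maximum depth reached: 4

4


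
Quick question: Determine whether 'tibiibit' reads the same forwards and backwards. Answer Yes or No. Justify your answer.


Forward: 'tibiibit'
Reversed: 'tibiibit'
They are identical.

Yes


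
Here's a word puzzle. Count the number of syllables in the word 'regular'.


Break 'regular' into syllables: reg-u-lar -> reg | u | lar = 3 syllables

3 syllables


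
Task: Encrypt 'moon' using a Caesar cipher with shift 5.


Shift each letter by 5: m -> r, o -> t, o -> t, n -> s. Result: 'rtts'.

rtts


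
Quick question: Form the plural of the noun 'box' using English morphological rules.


Apply rule: Add -es (sibilant/fricative ending). 'box' becomes 'boxes'.

boxes


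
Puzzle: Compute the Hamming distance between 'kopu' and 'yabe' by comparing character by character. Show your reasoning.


Alignment:
Position 1: 'k' vs 'y' = DIFFER
Position 2: 'o' vs 'a' = DIFFER
Position 3: 'p' vs 'b' = DIFFER
Position 4: 'u' vs 'e' = DIFFER
Total differences: 4

4


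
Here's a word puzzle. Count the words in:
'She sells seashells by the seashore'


Split into words: She | sells | seashells | by | the | seashore = 6 words.

6


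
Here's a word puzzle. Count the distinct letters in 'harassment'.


Unique letters in 'harassment': {a, e, h, m, n, r, s, t} = 8 distinct letters.

8


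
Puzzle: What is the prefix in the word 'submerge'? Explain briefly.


The word 'submerge' = 'sub' (prefix) + 'merge' (root). The prefix is 'sub'.

sub


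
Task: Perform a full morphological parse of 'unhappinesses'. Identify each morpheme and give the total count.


Step 1: Identify prefix: 'un' (meaning: not/reverse)
Step 2: Identify root: 'happy'
Step 3: Identify suffix(es): 'ness, es'
Decomposition: un- (prefix: not/reverse) + happy (root) + -ness (suffix: state of) + -es (plural)
Total morphemes: 4

4 morphemes (un- (prefix: not/reverse) + happy (root) + -ness (suffix: state of) + -es (plural))


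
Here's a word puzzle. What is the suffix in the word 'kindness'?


The word 'kindness' = 'kind' (root) + '-ness' (suffix). The suffix is '-ness'.

ness


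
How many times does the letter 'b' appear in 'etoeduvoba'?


Letter 'b' in 'etoeduvoba': found at position(s) 9 = 1 occurrence(s).

1


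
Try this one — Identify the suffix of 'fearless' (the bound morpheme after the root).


The word 'fearless' = 'fear' (root) + '-less' (suffix). The suffix is '-less'.

less


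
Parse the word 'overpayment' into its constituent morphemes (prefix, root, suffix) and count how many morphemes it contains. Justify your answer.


Step 1: Identify prefix: 'over' (meaning: excessively)
Step 2: Identify root: 'pay'
Step 3: Identify suffix(es): 'ment'
Decomposition: over- (prefix: excessively) + pay (root) + -ment (suffix: action/result)
Total morphemes: 3

3 morphemes (over- (prefix: excessively) + pay (root) + -ment (suffix: action/result))


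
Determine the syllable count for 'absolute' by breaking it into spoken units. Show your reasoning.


Break 'absolute' into syllables: ab-so-lute -> ab | so | lute = 3 syllables

3 syllables


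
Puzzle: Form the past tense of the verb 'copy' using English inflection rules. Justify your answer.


Apply rule: Change -y to -ied. 'copy' becomes 'copied'.

copied


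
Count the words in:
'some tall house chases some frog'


Split into words: some | tall | house | chases | some | frog = 6 words.

6


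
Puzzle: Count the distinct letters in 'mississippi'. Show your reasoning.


Unique letters in 'mississippi': {i, m, p, s} = 4 distinct letters.

4


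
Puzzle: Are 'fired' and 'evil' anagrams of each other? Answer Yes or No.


Sorted letters of 'fired': 'defir'
Sorted letters of 'evil': 'eilv'
They do not match.

No


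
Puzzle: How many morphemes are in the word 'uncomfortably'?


Decomposition: un- (prefix) + comfort (root) + -able (suffix) + -ly (suffix) = 4 morpheme(s)

4 morphemes


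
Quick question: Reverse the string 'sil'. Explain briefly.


Reverse 'sil' character by character: 'lis'.

lis


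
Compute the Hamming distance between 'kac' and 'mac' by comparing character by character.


Alignment:
Position 1: 'k' vs 'm' = DIFFER
Position 2: 'a' vs 'a' = match
Position 3: 'c' vs 'c' = match
Total differences: 1

1


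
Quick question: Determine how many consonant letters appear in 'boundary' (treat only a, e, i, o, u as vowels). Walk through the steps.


Consonants in 'boundary': b, n, d, r, y = 5 consonants.

5


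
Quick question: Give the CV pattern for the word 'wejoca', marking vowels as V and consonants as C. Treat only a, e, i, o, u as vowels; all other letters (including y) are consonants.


Letter mapping: w = C, e = V, j = C, o = V, c = C, a = V.

CVCVCV


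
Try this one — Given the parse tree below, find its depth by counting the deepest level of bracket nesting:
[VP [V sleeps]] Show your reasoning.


Count bracket nesting levels:
'[' at pos 0: depth = 1
'[' at pos 4: depth = 2
Maximum depth reached: 2

2


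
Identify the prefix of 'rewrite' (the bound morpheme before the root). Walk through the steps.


The word 'rewrite' = 're' (prefix) + 'write' (root). The prefix is 're'.

re


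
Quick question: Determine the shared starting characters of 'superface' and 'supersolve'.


Compare from the start: 5 characters match: 'super'. Mismatch at position 6: 'f' vs 's'.

super


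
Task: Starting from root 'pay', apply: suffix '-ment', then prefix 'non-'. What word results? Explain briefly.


Step 1: Add suffix '-ment' to 'pay' = 'payment'
Step 2: Add prefix 'non-' to 'payment' = 'nonpayment'

nonpayment


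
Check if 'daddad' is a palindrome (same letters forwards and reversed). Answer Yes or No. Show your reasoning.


Forward: 'daddad'
Reversed: 'daddad'
They are identical.

Yes


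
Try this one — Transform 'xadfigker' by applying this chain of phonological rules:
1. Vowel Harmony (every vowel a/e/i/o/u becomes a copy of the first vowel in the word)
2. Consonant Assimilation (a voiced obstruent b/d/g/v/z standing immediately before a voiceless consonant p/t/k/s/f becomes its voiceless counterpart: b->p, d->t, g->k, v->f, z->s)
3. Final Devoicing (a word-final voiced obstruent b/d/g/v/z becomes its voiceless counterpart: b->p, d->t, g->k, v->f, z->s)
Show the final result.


Starting form: 'xadfigker'
Rule 1: Vowel Harmony: all vowels become 'a' (matching first vowel). 'xadfigker' -> 'xadfagkar'
Rule 2: Consonant Assimilation: voiced obstruent before voiceless consonant becomes voiceless ('df' -> 'tf', 'gk' -> 'kk'). 'xadfagkar' -> 'xatfakkar'
Rule 3: Final Devoicing: final consonant 'r' is not one of the voiced obstruents b/d/g/v/z. No change.
Final form: 'xatfakkar'

xatfakkar


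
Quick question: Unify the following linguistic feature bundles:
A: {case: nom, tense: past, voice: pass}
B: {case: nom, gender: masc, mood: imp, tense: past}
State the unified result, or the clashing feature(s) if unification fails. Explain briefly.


Compare features:
case: A=nom vs B=nom -> unified: nom
gender: A=_ vs B=masc -> unified: masc
mood: A=_ vs B=imp -> unified: imp
tense: A=past vs B=past -> unified: past
voice: A=pass vs B=_ -> unified: pass
No clashes found.

Unified: {case: nom, gender: masc, mood: imp, tense: past, voice: pass}


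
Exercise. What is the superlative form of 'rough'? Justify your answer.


Apply superlative formation (add -est): 'rough' -> 'roughest'.

roughest


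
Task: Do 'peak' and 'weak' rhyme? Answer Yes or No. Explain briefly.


Rime (stressed vowel + following sounds) of 'peak': -eak = /iːk/
Rime of 'weak': -eak = /iːk/
/iːk/ and /iːk/ are the same ending sound, so the words rhyme.

Yes


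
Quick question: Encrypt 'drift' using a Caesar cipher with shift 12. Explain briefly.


Shift each letter by 12: d -> p, r -> d, i -> u, f -> r, t -> f. Result: 'pdurf'.

pdurf


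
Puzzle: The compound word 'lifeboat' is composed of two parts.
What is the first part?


Split 'lifeboat' into 'life' + 'boat'. The first part is 'life'.

life


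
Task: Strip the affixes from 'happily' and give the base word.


Remove suffix '-ly' from 'happily' to get root 'happy'.

happy


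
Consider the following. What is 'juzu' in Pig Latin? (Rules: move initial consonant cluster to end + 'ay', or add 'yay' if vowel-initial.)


'juzu': move consonant cluster 'j' to end and add 'ay': 'uzujay'.

uzujay


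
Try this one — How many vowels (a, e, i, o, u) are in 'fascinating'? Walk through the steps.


Vowels in 'fascinating': a, i, a, i = 4 vowels.

4


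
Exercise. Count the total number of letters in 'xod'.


Spell out 'xod' and number each letter: x(1), o(2), d(3). Total: 3 letters.

3


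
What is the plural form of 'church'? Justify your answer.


Apply rule: Add -es (sibilant/fricative ending). 'church' becomes 'churches'.

churches


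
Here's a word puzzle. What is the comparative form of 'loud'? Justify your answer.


Apply comparative formation (add -er): 'loud' -> 'louder'.

louder


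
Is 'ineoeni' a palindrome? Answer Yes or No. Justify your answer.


Forward: 'ineoeni'
Reversed: 'ineoeni'
They are identical.

Yes


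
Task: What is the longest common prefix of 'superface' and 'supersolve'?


Compare from the start: 5 characters match: 'super'. Mismatch at position 6: 'f' vs 's'.

super


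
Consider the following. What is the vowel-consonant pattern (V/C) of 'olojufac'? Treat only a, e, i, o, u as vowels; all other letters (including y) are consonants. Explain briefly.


Letter mapping: o = V, l = C, o = V, j = C, u = V, f = C, a = V, c = C.

VCVCVCVC


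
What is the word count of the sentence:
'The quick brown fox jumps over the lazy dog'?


Split into words: The | quick | brown | fox | jumps | over | the | lazy | dog = 9 words.

9


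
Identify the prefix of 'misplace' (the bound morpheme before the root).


The word 'misplace' = 'mis' (prefix) + 'place' (root). The prefix is 'mis'.

mis


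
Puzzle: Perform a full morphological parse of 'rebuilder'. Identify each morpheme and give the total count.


Step 1: Identify prefix: 're' (meaning: again)
Step 2: Identify root: 'build'
Step 3: Identify suffix(es): 'er'
Decomposition: re- (prefix: again) + build (root) + -er (suffix: one who)
Total morphemes: 3

3 morphemes (re- (prefix: again) + build (root) + -er (suffix: one who))


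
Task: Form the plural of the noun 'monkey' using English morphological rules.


Apply rule: Add -s. 'monkey' becomes 'monkeys'.

monkeys


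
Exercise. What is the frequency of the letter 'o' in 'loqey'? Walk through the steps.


Letter 'o' in 'loqey': found at position(s) 2 = 1 occurrence(s).

1


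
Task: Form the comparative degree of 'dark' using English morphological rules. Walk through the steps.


Apply comparative formation (add -er): 'dark' -> 'darker'.

darker


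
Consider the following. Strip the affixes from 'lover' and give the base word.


Remove suffix '-er' from 'lover' to get root 'love'.

love


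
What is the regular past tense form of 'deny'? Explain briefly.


Apply rule: Change -y to -ied. 'deny' becomes 'denied'.

denied


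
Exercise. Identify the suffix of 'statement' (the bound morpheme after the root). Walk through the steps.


The word 'statement' = 'state' (root) + '-ment' (suffix). The suffix is '-ment'.

ment


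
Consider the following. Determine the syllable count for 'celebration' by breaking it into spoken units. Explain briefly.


Break 'celebration' into syllables: cel-e-bra-tion -> cel | e | bra | tion = 4 syllables

4 syllables


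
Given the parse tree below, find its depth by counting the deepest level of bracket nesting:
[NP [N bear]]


Count bracket nesting levels:
'[' at pos 0: depth = 1
'[' at pos 4: depth = 2
Maximum depth reached: 2

2


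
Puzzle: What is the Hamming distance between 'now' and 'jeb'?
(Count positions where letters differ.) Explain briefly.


Alignment:
Position 1: 'n' vs 'j' = DIFFER
Position 2: 'o' vs 'e' = DIFFER
Position 3: 'w' vs 'b' = DIFFER
Total differences: 3

3


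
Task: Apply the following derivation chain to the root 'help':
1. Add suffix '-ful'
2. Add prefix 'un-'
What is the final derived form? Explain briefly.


Step 1: Add suffix '-ful' to 'help' = 'helpful'
Step 2: Add prefix 'un-' to 'helpful' = 'unhelpful'

unhelpful


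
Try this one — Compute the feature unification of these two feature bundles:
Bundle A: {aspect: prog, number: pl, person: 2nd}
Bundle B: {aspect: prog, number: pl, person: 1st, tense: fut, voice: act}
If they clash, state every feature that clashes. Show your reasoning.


Compare features:
aspect: A=prog vs B=prog -> unified: prog
number: A=pl vs B=pl -> unified: pl
person: A=2nd vs B=1st -> CLASH
tense: A=_ vs B=fut -> unified: fut
voice: A=_ vs B=act -> unified: act
Clash detected on feature 'person' (2nd vs 1st); unification fails.

CLASH on 'person' (2nd vs 1st)


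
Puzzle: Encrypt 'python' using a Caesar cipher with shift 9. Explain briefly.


Shift each letter by 9: p -> y, y -> h, t -> c, h -> q, o -> x, n -> w. Result: 'yhcqxw'.

yhcqxw


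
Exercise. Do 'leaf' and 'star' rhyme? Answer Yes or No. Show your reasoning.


Rime (stressed vowel + following sounds) of 'leaf': -eaf = /iːf/
Rime of 'star': -ar = /ɑːr/
/iːf/ and /ɑːr/ are different ending sounds, so the words do not rhyme.

No


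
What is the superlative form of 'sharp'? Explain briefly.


Apply superlative formation (add -est): 'sharp' -> 'sharpest'.

sharpest


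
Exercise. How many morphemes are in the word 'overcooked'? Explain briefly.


Decomposition: over- (prefix) + cook (root) + -ed (suffix) = 3 morpheme(s)

3 morphemes


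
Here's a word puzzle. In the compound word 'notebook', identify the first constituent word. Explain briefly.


Split 'notebook' into 'note' + 'book'. The first part is 'note'.

note


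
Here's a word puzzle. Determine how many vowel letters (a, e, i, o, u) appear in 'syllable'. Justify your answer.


Vowels in 'syllable': a, e = 2 vowels.

2


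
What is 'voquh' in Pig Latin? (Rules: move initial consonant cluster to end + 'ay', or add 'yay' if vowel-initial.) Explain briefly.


'voquh': move consonant cluster 'v' to end and add 'ay': 'oquhvay'.

oquhvay


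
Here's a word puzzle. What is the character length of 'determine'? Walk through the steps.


Spell out 'determine' and number each letter: d(1), e(2), t(3), e(4), r(5), m(6), i(7), n(8), e(9). Total: 9 letters.

9


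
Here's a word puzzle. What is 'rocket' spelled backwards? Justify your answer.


Reverse 'rocket' character by character: 'tekcor'.

tekcor


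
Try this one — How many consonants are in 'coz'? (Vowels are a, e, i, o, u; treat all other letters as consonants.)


Consonants in 'coz': c, z = 2 consonants.

2


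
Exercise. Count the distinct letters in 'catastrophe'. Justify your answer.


Unique letters in 'catastrophe': {a, c, e, h, o, p, r, s, t} = 9 distinct letters.

9


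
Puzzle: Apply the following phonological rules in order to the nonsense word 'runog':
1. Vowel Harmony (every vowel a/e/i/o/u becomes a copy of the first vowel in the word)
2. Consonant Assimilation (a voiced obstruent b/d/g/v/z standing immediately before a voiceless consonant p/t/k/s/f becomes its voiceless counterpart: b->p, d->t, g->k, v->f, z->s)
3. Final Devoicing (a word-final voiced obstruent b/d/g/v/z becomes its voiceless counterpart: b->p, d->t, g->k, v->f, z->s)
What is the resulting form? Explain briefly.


Starting form: 'runog'
Rule 1: Vowel Harmony: all vowels become 'u' (matching first vowel). 'runog' -> 'runug'
Rule 2: Consonant Assimilation: no voiced obstruent (b/d/g/v/z) stands immediately before a voiceless consonant (p/t/k/s/f). No change.
Rule 3: Final Devoicing: word-final voiced obstruent 'g' becomes voiceless 'k'. 'runug' -> 'runuk'
Final form: 'runuk'

runuk


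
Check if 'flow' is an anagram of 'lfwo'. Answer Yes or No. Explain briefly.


Sorted letters of 'flow': 'flow'
Sorted letters of 'lfwo': 'flow'
They match.

Yes


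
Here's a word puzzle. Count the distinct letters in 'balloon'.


Unique letters in 'balloon': {a, b, l, n, o} = 5 distinct letters.

5


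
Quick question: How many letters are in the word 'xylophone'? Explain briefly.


Spell out 'xylophone' and number each letter: x(1), y(2), l(3), o(4), p(5), h(6), o(7), n(8), e(9). Total: 9 letters.

9


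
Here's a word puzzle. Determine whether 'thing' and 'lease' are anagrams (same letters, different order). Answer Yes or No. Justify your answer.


Sorted letters of 'thing': 'ghint'
Sorted letters of 'lease': 'aeels'
They do not match.

No


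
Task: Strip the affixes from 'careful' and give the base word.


Remove suffix '-ful' from 'careful' to get root 'care'.

care


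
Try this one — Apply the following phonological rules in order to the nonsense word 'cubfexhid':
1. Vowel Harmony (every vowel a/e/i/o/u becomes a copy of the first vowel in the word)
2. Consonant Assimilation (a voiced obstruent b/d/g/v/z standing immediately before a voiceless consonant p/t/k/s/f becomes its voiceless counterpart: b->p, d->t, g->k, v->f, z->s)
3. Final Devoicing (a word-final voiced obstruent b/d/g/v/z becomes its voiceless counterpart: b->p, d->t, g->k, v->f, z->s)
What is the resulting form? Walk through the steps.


Starting form: 'cubfexhid'
Rule 1: Vowel Harmony: all vowels become 'u' (matching first vowel). 'cubfexhid' -> 'cubfuxhud'
Rule 2: Consonant Assimilation: voiced obstruent before voiceless consonant becomes voiceless ('bf' -> 'pf'). 'cubfuxhud' -> 'cupfuxhud'
Rule 3: Final Devoicing: word-final voiced obstruent 'd' becomes voiceless 't'. 'cupfuxhud' -> 'cupfuxhut'
Final form: 'cupfuxhut'

cupfuxhut


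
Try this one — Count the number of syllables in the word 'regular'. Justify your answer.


Break 'regular' into syllables: reg-u-lar -> reg | u | lar = 3 syllables

3 syllables


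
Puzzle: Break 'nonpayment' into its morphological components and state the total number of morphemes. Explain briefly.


Step 1: Identify prefix: 'non' (meaning: not)
Step 2: Identify root: 'pay'
Step 3: Identify suffix(es): 'ment'
Decomposition: non- (prefix: not) + pay (root) + -ment (suffix: action/result)
Total morphemes: 3

3 morphemes (non- (prefix: not) + pay (root) + -ment (suffix: action/result))


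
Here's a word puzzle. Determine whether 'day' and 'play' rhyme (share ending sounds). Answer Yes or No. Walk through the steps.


Rime (stressed vowel + following sounds) of 'day': -ay = /eɪ/
Rime of 'play': -ay = /eɪ/
/eɪ/ and /eɪ/ are the same ending sound, so the words rhyme.

Yes


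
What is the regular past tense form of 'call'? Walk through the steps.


Apply rule: Add -ed. 'call' becomes 'called'.

called


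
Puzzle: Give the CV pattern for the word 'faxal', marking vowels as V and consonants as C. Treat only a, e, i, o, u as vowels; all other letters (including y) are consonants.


Letter mapping: f = C, a = V, x = C, a = V, l = C.

CVCVC


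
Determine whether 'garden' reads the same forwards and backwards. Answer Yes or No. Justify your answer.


Forward: 'garden'
Reversed: 'nedrag'
They differ.

No


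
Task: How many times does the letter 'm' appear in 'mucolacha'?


Letter 'm' in 'mucolacha': found at position(s) 1 = 1 occurrence(s).

1


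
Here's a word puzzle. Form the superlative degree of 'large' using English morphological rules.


Apply superlative formation (ends in e: add -st): 'large' -> 'largest'.

largest


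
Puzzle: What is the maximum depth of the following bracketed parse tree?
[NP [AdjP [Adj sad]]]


Count bracket nesting levels:
'[' at pos 0: depth = 1
'[' at pos 4: depth = 2
'[' at pos 10: depth = 3
Maximum depth reached: 3

3


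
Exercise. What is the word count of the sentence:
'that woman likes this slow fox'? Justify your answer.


Split into words: that | woman | likes | this | slow | fox = 6 words.

6


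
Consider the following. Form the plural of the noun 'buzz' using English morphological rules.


Apply rule: Add -es (sibilant/fricative ending). 'buzz' becomes 'buzzes'.

buzzes


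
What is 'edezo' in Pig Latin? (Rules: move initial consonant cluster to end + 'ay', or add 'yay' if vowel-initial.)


'edezo' starts with a vowel, so add 'yay': 'edezoyay'.

edezoyay


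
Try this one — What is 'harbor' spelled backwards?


Reverse 'harbor' character by character: 'robrah'.

robrah


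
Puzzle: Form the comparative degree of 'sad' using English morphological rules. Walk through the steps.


Apply comparative formation (double final consonant, add -er): 'sad' -> 'sadder'.

sadder


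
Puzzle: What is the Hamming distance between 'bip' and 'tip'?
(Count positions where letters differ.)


Alignment:
Position 1: 'b' vs 't' = DIFFER
Position 2: 'i' vs 'i' = match
Position 3: 'p' vs 'p' = match
Total differences: 1

1


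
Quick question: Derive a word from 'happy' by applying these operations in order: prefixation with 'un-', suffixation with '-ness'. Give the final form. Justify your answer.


Step 1: Add prefix 'un-' to 'happy' = 'unhappy'
Step 2: Add suffix '-ness' to 'unhappy' = 'unhappiness'

unhappiness


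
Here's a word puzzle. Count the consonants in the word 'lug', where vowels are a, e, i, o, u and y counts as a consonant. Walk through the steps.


Consonants in 'lug': l, g = 2 consonants.

2


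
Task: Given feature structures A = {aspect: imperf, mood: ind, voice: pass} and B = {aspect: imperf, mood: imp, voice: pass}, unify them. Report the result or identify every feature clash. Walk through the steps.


Compare features:
aspect: A=imperf vs B=imperf -> unified: imperf
mood: A=ind vs B=imp -> CLASH
voice: A=pass vs B=pass -> unified: pass
Clash detected on feature 'mood' (ind vs imp); unification fails.

CLASH on 'mood' (ind vs imp)


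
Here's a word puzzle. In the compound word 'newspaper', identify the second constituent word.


Split 'newspaper' into 'news' + 'paper'. The second part is 'paper'.

paper


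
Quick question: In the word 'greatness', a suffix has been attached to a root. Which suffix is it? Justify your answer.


The word 'greatness' = 'great' (root) + '-ness' (suffix). The suffix is '-ness'.

ness


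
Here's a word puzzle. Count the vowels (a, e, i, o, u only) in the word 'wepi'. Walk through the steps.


Vowels in 'wepi': e, i = 2 vowels.

2


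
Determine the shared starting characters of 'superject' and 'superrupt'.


Compare from the start: 5 characters match: 'super'. Mismatch at position 6: 'j' vs 'r'.

super


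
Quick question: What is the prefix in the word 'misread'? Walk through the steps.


The word 'misread' = 'mis' (prefix) + 'read' (root). The prefix is 'mis'.

mis


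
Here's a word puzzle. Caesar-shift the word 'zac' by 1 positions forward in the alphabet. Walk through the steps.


Shift each letter by 1: z -> a, a -> b, c -> d. Result: 'abd'.

abd


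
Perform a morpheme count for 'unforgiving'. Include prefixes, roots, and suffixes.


Decomposition: un- (prefix) + forgive (root) + -ing (suffix) = 3 morpheme(s)

3 morphemes


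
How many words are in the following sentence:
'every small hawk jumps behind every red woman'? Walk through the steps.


Split into words: every | small | hawk | jumps | behind | every | red | woman = 8 words.

8


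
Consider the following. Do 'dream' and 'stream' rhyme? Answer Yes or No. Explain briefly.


Rime (stressed vowel + following sounds) of 'dream': -eam = /iːm/
Rime of 'stream': -eam = /iːm/
/iːm/ and /iːm/ are the same ending sound, so the words rhyme.

Yes


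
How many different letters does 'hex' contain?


Unique letters in 'hex': {e, h, x} = 3 distinct letters.

3


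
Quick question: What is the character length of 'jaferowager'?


Spell out 'jaferowager' and number each letter: j(1), a(2), f(3), e(4), r(5), o(6), w(7), a(8), g(9), e(10), r(11). Total: 11 letters.

11


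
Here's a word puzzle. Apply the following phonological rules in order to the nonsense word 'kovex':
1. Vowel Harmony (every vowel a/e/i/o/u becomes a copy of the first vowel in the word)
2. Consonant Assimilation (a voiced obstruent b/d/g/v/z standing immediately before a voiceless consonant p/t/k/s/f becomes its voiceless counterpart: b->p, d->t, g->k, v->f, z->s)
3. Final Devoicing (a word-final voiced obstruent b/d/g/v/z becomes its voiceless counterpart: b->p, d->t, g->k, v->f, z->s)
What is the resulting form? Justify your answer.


Starting form: 'kovex'
Rule 1: Vowel Harmony: all vowels become 'o' (matching first vowel). 'kovex' -> 'kovox'
Rule 2: Consonant Assimilation: no voiced obstruent (b/d/g/v/z) stands immediately before a voiceless consonant (p/t/k/s/f). No change.
Rule 3: Final Devoicing: final consonant 'x' is not one of the voiced obstruents b/d/g/v/z. No change.
Final form: 'kovox'

kovox


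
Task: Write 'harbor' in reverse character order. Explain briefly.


Reverse 'harbor' character by character: 'robrah'.

robrah
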